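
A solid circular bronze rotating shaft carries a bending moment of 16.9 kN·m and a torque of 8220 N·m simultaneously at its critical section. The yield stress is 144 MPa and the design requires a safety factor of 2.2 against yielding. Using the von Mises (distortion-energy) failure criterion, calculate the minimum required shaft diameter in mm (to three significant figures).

d = 142 mm

σ_allow = σ_y/n = 144/2.2 = 65.45 MPa.
For a solid shaft σ_b = 32M/(πd³) and τ = 16T/(πd³), so the von Mises stress is σ' = (16/πd³)·√(4M²+3T²).
√(4M²+3T²) = √(4×(1.690×10^7)² + 3×(8.220×10^6)²) = 3.668×10^7 N·mm.
d³ = 16×3.668×10^7/(π×65.45) = 2.854×10^6 mm³.
d = 141.8 mm.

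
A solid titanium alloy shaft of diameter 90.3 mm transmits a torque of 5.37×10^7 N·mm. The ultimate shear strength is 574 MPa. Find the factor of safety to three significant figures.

n = 1.55

τ = 16T/(πd³) = 16×5.3700×10^7/(π×90.3³) = 371.4 MPa.
n = τ_limit/τ = 574/371.4 = 1.545.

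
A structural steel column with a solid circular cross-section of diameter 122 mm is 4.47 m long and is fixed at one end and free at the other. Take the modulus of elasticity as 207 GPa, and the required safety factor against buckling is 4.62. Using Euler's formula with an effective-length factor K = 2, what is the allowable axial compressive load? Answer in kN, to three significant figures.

P_allow = 60.2 kN

I = πd⁴/64 = π×122⁴/64 = 1.087×10^7 mm⁴.
Effective length L_e = KL = 2×4.47 m = 8940 mm.
Euler critical load P_cr = π²EI/L_e² = π²×207000×1.087×10^7/8940² = 278000 N.
P_allow = P_cr/n = 278000/4.62 = 60170 N.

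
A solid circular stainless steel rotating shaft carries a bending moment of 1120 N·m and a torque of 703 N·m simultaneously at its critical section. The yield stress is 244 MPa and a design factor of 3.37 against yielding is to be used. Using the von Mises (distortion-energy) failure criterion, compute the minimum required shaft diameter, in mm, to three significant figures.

σ_allow = σ_y/n = 244/3.37 = 72.40 MPa.
For a solid shaft σ_b = 32M/(πd³) and τ = 16T/(πd³), so the von Mises stress is σ' = (16/πd³)·√(4M²+3T²).
√(4M²+3T²) = √(4×(1.120×10^6)² + 3×(703000)²) = 2.550×10^6 N·mm.
d³ = 16×2.550×10^6/(π×72.40) = 179300 mm³.
d = 56.39 mm.

d = 56.4 mm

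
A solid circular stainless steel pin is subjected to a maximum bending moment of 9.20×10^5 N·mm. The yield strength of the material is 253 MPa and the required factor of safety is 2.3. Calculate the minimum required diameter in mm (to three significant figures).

d = 44.0 mm

σ_allow = 253/2.3 = 110.0 MPa.
For a solid circular section σ = 32M/(πd³), so d³ = 32M/(π σ_allow) = 32×920000/(π×110.0) = 85190 mm³.
d = 44.00 mm.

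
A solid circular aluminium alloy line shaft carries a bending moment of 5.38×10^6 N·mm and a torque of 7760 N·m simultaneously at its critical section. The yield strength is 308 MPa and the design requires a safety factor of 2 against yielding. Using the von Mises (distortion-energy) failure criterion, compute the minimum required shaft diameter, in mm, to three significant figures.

σ_allow = σ_y/n = 308/2 = 154.0 MPa.
For a solid shaft σ_b = 32M/(πd³) and τ = 16T/(πd³), so the von Mises stress is σ' = (16/πd³)·√(4M²+3T²).
√(4M²+3T²) = √(4×(5.380×10^6)² + 3×(7.760×10^6)²) = 1.722×10^7 N·mm.
d³ = 16×1.722×10^7/(π×154.0) = 569400 mm³.
d = 82.88 mm.

d = 82.9 mm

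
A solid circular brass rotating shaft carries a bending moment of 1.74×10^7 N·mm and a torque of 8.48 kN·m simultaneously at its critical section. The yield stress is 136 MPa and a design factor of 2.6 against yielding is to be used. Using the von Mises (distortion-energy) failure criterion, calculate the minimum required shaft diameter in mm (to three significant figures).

d = 154 mm

σ_allow = σ_y/n = 136/2.6 = 52.31 MPa.
For a solid shaft σ_b = 32M/(πd³) and τ = 16T/(πd³), so the von Mises stress is σ' = (16/πd³)·√(4M²+3T²).
√(4M²+3T²) = √(4×(1.740×10^7)² + 3×(8.480×10^6)²) = 3.777×10^7 N·mm.
d³ = 16×3.777×10^7/(π×52.31) = 3.678×10^6 mm³.
d = 154.4 mm.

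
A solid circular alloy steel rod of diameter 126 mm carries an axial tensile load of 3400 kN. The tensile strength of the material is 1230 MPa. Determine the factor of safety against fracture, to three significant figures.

n = 4.51

A = πd²/4 = 12470 mm².
σ = F/A = 3400000/12470 = 272.7 MPa.
n = 1230/272.7 = 4.511.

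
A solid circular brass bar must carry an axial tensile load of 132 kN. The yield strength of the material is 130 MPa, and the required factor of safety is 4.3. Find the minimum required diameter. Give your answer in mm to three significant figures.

d = 74.6 mm

Allowable stress σ_allow = 130/4.3 = 30.23 MPa.
Required area A = F/σ_allow = 132000/30.23 = 4366 mm².
A = πd²/4 → d = √(4A/π) = 74.56 mm.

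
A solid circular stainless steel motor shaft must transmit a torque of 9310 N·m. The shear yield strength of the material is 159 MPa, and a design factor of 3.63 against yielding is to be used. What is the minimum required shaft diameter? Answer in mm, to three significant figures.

Allowable shear stress τ_allow = 159/3.63 = 43.80 MPa.
For a solid shaft τ = 16T/(πd³), so d³ = 16T/(π τ_allow) = 16×9310000/(π×43.80) = 1.083×10^6 mm³.
d = (1.083×10^6)^(1/3) = 102.7 mm.

d = 103 mm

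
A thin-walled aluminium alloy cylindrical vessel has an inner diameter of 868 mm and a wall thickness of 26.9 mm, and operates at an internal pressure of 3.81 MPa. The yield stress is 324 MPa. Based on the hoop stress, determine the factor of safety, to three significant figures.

σ_h = pD/(2t) = 3.81×868/(2×26.9) = 61.47 MPa.
n = 324/61.47 = 5.271.

n = 5.27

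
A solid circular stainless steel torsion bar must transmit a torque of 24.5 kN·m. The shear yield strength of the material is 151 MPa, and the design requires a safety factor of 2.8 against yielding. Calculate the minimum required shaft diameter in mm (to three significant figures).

d = 132 mm

Allowable shear stress τ_allow = 151/2.8 = 53.93 MPa.
For a solid shaft τ = 16T/(πd³), so d³ = 16T/(π τ_allow) = 16×2.4500×10^7/(π×53.93) = 2.314×10^6 mm³.
d = (2.314×10^6)^(1/3) = 132.3 mm.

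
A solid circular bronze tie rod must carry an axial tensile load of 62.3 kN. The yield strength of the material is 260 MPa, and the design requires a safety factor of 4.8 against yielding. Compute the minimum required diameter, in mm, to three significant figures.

d = 38.3 mm

Allowable stress σ_allow = 260/4.8 = 54.17 MPa.
Required area A = F/σ_allow = 62300/54.17 = 1150 mm².
A = πd²/4 → d = √(4A/π) = 38.27 mm.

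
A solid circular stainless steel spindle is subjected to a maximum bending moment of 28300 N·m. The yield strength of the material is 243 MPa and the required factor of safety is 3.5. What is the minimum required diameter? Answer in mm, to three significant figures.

σ_allow = 243/3.5 = 69.43 MPa.
For a solid circular section σ = 32M/(πd³), so d³ = 32M/(π σ_allow) = 32×2.8300×10^7/(π×69.43) = 4.152×10^6 mm³.
d = 160.7 mm.

d = 161 mm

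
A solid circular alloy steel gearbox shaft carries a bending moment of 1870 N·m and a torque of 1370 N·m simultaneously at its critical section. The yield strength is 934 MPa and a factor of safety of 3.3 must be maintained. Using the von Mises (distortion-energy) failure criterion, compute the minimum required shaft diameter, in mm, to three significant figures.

d = 43.0 mm

σ_allow = σ_y/n = 934/3.3 = 283.0 MPa.
For a solid shaft σ_b = 32M/(πd³) and τ = 16T/(πd³), so the von Mises stress is σ' = (16/πd³)·√(4M²+3T²).
√(4M²+3T²) = √(4×(1.870×10^6)² + 3×(1.370×10^6)²) = 4.429×10^6 N·mm.
d³ = 16×4.429×10^6/(π×283.0) = 79700 mm³.
d = 43.04 mm.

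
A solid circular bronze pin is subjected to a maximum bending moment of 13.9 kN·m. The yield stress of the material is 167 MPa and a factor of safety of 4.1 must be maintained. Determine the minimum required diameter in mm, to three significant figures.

σ_allow = 167/4.1 = 40.73 MPa.
For a solid circular section σ = 32M/(πd³), so d³ = 32M/(π σ_allow) = 32×1.3900×10^7/(π×40.73) = 3.476×10^6 mm³.
d = 151.5 mm.

d = 151 mm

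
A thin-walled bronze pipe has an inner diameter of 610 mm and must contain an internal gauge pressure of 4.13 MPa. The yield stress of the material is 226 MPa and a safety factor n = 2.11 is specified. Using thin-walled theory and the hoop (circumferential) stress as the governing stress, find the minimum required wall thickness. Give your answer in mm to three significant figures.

σ_allow = 226/2.11 = 107.1 MPa.
Hoop stress σ_h = pD/(2t), so t = pD/(2σ_allow) = 4.13×610/(2×107.1) = 11.76 mm.

t = 11.8 mm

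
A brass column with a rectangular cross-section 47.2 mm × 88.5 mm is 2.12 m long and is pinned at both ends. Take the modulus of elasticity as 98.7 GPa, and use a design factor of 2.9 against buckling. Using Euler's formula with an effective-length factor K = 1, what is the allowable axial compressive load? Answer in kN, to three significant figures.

Buckling occurs about the weak axis: I_min = h·b³/12 = 88.5×47.2³/12 = 775500 mm⁴ (b = 47.2 mm is the smaller dimension).
Effective length L_e = KL = 1×2.12 m = 2120 mm.
Euler critical load P_cr = π²EI/L_e² = π²×98700×775500/2120² = 168100 N.
P_allow = P_cr/n = 168100/2.9 = 57960 N.

P_allow = 58.0 kN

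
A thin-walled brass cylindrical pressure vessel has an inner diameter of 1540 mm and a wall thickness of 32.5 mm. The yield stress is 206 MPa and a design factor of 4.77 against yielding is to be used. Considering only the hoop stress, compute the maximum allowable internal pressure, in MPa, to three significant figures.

p_allow = 1.82 MPa

σ_allow = 206/4.77 = 43.19 MPa.
σ_h = pD/(2t) → p_allow = 2σ_allow t/D = 2×43.19×32.5/1540 = 1.823 MPa.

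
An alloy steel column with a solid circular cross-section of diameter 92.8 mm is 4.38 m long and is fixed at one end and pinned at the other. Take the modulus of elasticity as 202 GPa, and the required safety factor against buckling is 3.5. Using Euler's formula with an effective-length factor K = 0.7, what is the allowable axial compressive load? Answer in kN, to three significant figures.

P_allow = 221 kN

I = πd⁴/64 = π×92.8⁴/64 = 3.641×10^6 mm⁴.
Effective length L_e = KL = 0.7×4.38 m = 3066 mm.
Euler critical load P_cr = π²EI/L_e² = π²×202000×3.641×10^6/3066² = 772100 N.
P_allow = P_cr/n = 772100/3.5 = 220600 N.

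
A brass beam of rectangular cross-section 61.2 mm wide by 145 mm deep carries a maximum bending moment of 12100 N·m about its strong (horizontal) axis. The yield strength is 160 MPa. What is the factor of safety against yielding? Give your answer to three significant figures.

Section modulus S = bh²/6 = 61.2×145²/6 = 214500 mm³.
σ = M/S = 1.2100×10^7/214500 = 56.42 MPa.
n = 160/56.42 = 2.836.

n = 2.84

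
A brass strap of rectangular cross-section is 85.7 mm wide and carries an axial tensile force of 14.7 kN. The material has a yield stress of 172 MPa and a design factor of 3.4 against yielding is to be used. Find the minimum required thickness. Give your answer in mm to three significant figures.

σ_allow = 172/3.4 = 50.59 MPa.
Required area A = F/σ_allow = 14700/50.59 = 290.6 mm².
t = A/w = 290.6/85.7 = 3.391 mm.

t = 3.39 mm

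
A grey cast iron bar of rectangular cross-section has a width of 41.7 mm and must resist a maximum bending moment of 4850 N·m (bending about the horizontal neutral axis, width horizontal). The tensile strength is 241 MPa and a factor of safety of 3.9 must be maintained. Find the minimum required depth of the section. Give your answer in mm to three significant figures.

σ_allow = 241/3.9 = 61.79 MPa.
For a rectangular section σ = 6M/(bh²), so h² = 6M/(b σ_allow) = 6×4850000/(41.7×61.79) = 11290 mm².
h = 106.3 mm.

h = 106 mm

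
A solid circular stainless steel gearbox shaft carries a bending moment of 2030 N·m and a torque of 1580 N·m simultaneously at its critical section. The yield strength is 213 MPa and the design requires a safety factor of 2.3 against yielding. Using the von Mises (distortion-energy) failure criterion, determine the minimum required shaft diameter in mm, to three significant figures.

d = 64.6 mm

σ_allow = σ_y/n = 213/2.3 = 92.61 MPa.
For a solid shaft σ_b = 32M/(πd³) and τ = 16T/(πd³), so the von Mises stress is σ' = (16/πd³)·√(4M²+3T²).
√(4M²+3T²) = √(4×(2.030×10^6)² + 3×(1.580×10^6)²) = 4.896×10^6 N·mm.
d³ = 16×4.896×10^6/(π×92.61) = 269300 mm³.
d = 64.57 mm.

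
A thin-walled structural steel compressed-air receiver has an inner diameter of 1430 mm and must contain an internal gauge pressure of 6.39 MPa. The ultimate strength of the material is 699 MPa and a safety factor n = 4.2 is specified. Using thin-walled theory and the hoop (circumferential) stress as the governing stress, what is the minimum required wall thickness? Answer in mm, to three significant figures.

σ_allow = 699/4.2 = 166.4 MPa.
Hoop stress σ_h = pD/(2t), so t = pD/(2σ_allow) = 6.39×1430/(2×166.4) = 27.45 mm.

t = 27.5 mm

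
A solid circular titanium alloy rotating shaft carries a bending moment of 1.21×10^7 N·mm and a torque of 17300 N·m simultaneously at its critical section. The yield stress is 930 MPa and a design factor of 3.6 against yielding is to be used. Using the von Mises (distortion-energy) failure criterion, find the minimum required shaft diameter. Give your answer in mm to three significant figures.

σ_allow = σ_y/n = 930/3.6 = 258.3 MPa.
For a solid shaft σ_b = 32M/(πd³) and τ = 16T/(πd³), so the von Mises stress is σ' = (16/πd³)·√(4M²+3T²).
√(4M²+3T²) = √(4×(1.210×10^7)² + 3×(1.730×10^7)²) = 3.852×10^7 N·mm.
d³ = 16×3.852×10^7/(π×258.3) = 759300 mm³.
d = 91.23 mm.

d = 91.2 mm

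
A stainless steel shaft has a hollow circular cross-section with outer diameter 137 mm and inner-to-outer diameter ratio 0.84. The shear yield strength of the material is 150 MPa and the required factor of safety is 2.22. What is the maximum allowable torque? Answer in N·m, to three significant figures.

τ_allow = 150/2.22 = 67.57 MPa.
For a hollow shaft T_allow = τ_allow·πd_o³(1−k⁴)/16 with 1−k⁴ = 0.5021, so πd_o³(1−k⁴)/16 = 253500 mm³.
T_allow = 67.57×253500 = 1.713×10^7 N·mm = 17130 N·m.

T_allow = 17100 N·m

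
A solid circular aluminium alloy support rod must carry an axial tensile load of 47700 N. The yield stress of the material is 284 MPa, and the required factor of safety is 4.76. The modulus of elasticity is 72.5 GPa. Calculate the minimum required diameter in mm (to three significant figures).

d = 31.9 mm

Allowable stress σ_allow = 284/4.76 = 59.66 MPa.
Required area A = F/σ_allow = 47700/59.66 = 799.5 mm².
A = πd²/4 → d = √(4A/π) = 31.90 mm.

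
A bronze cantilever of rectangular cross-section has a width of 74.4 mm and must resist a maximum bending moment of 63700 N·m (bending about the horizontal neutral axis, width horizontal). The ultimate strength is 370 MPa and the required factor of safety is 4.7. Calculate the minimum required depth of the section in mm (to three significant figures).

h = 255 mm

σ_allow = 370/4.7 = 78.72 MPa.
For a rectangular section σ = 6M/(bh²), so h² = 6M/(b σ_allow) = 6×6.3700×10^7/(74.4×78.72) = 65260 mm².
h = 255.5 mm.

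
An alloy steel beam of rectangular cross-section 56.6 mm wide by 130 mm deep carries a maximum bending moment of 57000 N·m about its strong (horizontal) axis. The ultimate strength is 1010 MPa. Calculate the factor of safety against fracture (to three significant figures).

n = 2.82

Section modulus S = bh²/6 = 56.6×130²/6 = 159400 mm³.
σ = M/S = 5.7000×10^7/159400 = 357.5 MPa.
n = 1010/357.5 = 2.825.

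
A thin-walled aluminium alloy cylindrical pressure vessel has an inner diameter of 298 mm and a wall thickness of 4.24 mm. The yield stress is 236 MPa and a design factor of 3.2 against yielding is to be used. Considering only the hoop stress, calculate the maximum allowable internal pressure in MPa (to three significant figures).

σ_allow = 236/3.2 = 73.75 MPa.
σ_h = pD/(2t) → p_allow = 2σ_allow t/D = 2×73.75×4.24/298 = 2.099 MPa.

p_allow = 2.10 MPa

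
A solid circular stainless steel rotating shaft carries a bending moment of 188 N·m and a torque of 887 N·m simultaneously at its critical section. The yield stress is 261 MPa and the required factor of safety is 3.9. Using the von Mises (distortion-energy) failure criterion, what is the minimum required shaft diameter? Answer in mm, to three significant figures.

d = 49.4 mm

σ_allow = σ_y/n = 261/3.9 = 66.92 MPa.
For a solid shaft σ_b = 32M/(πd³) and τ = 16T/(πd³), so the von Mises stress is σ' = (16/πd³)·√(4M²+3T²).
√(4M²+3T²) = √(4×(188000)² + 3×(887000)²) = 1.582×10^6 N·mm.
d³ = 16×1.582×10^6/(π×66.92) = 120400 mm³.
d = 49.37 mm.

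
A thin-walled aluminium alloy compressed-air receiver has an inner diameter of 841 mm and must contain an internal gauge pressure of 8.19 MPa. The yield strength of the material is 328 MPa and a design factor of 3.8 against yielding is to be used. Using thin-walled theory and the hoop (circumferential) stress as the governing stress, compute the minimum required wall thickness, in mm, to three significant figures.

σ_allow = 328/3.8 = 86.32 MPa.
Hoop stress σ_h = pD/(2t), so t = pD/(2σ_allow) = 8.19×841/(2×86.32) = 39.90 mm.

t = 39.9 mm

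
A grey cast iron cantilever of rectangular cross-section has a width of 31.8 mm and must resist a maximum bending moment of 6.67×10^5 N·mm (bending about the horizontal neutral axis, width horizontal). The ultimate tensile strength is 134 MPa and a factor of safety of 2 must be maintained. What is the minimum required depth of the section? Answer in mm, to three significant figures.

h = 43.3 mm

σ_allow = 134/2 = 67.00 MPa.
For a rectangular section σ = 6M/(bh²), so h² = 6M/(b σ_allow) = 6×667000/(31.8×67.00) = 1878 mm².
h = 43.34 mm.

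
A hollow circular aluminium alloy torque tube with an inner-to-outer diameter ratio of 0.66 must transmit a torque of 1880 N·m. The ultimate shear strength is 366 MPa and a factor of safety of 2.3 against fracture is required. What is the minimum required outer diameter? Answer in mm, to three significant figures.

τ_allow = 366/2.3 = 159.1 MPa.
For a hollow shaft τ = 16T/[πd_o³(1−k⁴)] with k = 0.66, so 1−k⁴ = 0.8103.
d_o³ = 16T/[π τ_allow (1−k⁴)] = 16×1880000/(π×159.1×0.8103) = 74260 mm³.
d_o = 42.03 mm.

d_o = 42.0 mm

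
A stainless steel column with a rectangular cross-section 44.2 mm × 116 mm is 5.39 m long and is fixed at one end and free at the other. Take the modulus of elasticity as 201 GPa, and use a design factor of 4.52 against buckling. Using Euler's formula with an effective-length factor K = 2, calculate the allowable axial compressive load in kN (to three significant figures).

P_allow = 3.15 kN

Buckling occurs about the weak axis: I_min = h·b³/12 = 116×44.2³/12 = 834700 mm⁴ (b = 44.2 mm is the smaller dimension).
Effective length L_e = KL = 2×5.39 m = 10780 mm.
Euler critical load P_cr = π²EI/L_e² = π²×201000×834700/10780² = 14250 N.
P_allow = P_cr/n = 14250/4.52 = 3153 N.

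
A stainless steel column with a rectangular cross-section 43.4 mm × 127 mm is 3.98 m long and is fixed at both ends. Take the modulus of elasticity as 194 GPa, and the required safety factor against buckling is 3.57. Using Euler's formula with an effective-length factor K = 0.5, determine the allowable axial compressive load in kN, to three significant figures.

P_allow = 117 kN

Buckling occurs about the weak axis: I_min = h·b³/12 = 127×43.4³/12 = 865200 mm⁴ (b = 43.4 mm is the smaller dimension).
Effective length L_e = KL = 0.5×3.98 m = 1990 mm.
Euler critical load P_cr = π²EI/L_e² = π²×194000×865200/1990² = 418300 N.
P_allow = P_cr/n = 418300/3.57 = 117200 N.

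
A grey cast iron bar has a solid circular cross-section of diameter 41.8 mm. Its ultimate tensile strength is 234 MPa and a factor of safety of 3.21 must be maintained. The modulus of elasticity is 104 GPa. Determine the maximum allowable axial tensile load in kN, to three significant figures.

F_allow = 100 kN

σ_allow = 234/3.21 = 72.90 MPa.
A = πd²/4 = π×41.8²/4 = 1372 mm².
F_allow = σ_allow × A = 72.90×1372 = 100000 N.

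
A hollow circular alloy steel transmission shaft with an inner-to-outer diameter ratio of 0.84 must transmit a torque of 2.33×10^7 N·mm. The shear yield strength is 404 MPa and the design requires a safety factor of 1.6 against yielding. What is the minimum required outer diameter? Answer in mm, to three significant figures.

τ_allow = 404/1.6 = 252.5 MPa.
For a hollow shaft τ = 16T/[πd_o³(1−k⁴)] with k = 0.84, so 1−k⁴ = 0.5021.
d_o³ = 16T/[π τ_allow (1−k⁴)] = 16×2.3300×10^7/(π×252.5×0.5021) = 935900 mm³.
d_o = 97.82 mm.

d_o = 97.8 mm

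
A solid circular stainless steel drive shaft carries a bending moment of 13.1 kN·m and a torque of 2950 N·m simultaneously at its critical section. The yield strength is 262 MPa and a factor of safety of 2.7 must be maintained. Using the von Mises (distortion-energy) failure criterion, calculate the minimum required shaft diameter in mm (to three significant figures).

d = 112 mm

σ_allow = σ_y/n = 262/2.7 = 97.04 MPa.
For a solid shaft σ_b = 32M/(πd³) and τ = 16T/(πd³), so the von Mises stress is σ' = (16/πd³)·√(4M²+3T²).
√(4M²+3T²) = √(4×(1.310×10^7)² + 3×(2.950×10^6)²) = 2.669×10^7 N·mm.
d³ = 16×2.669×10^7/(π×97.04) = 1.401×10^6 mm³.
d = 111.9 mm.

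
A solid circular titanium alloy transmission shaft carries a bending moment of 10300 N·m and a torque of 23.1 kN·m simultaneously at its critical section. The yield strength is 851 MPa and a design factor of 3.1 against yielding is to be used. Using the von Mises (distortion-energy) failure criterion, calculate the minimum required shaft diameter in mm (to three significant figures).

σ_allow = σ_y/n = 851/3.1 = 274.5 MPa.
For a solid shaft σ_b = 32M/(πd³) and τ = 16T/(πd³), so the von Mises stress is σ' = (16/πd³)·√(4M²+3T²).
√(4M²+3T²) = √(4×(1.030×10^7)² + 3×(2.310×10^7)²) = 4.500×10^7 N·mm.
d³ = 16×4.500×10^7/(π×274.5) = 834900 mm³.
d = 94.16 mm.

d = 94.2 mm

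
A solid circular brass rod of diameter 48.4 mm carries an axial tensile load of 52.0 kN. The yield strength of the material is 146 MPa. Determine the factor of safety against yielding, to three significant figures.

A = πd²/4 = 1840 mm².
σ = F/A = 52000/1840 = 28.26 MPa.
n = 146/28.26 = 5.166.

n = 5.17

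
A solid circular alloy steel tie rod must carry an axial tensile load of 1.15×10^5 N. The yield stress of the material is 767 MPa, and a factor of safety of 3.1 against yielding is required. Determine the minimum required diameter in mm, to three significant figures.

Allowable stress σ_allow = 767/3.1 = 247.4 MPa.
Required area A = F/σ_allow = 115000/247.4 = 464.8 mm².
A = πd²/4 → d = √(4A/π) = 24.33 mm.

d = 24.3 mm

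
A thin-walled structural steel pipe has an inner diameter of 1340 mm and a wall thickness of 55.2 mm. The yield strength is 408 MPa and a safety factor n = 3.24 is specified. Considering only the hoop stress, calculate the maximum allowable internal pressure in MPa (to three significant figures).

σ_allow = 408/3.24 = 125.9 MPa.
σ_h = pD/(2t) → p_allow = 2σ_allow t/D = 2×125.9×55.2/1340 = 10.37 MPa.

p_allow = 10.4 MPa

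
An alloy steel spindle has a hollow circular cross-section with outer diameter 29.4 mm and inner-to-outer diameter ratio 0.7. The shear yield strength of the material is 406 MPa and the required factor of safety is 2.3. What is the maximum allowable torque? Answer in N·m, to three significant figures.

τ_allow = 406/2.3 = 176.5 MPa.
For a hollow shaft T_allow = τ_allow·πd_o³(1−k⁴)/16 with 1−k⁴ = 0.7599, so πd_o³(1−k⁴)/16 = 3792 mm³.
T_allow = 176.5×3792 = 669300 N·mm = 669.3 N·m.

T_allow = 669 N·m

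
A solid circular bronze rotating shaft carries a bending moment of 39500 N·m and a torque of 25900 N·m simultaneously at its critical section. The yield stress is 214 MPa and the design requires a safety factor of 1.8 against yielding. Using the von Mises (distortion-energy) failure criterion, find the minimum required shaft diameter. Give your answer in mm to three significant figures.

σ_allow = σ_y/n = 214/1.8 = 118.9 MPa.
For a solid shaft σ_b = 32M/(πd³) and τ = 16T/(πd³), so the von Mises stress is σ' = (16/πd³)·√(4M²+3T²).
√(4M²+3T²) = √(4×(3.950×10^7)² + 3×(2.590×10^7)²) = 9.085×10^7 N·mm.
d³ = 16×9.085×10^7/(π×118.9) = 3.892×10^6 mm³.
d = 157.3 mm.

d = 157 mm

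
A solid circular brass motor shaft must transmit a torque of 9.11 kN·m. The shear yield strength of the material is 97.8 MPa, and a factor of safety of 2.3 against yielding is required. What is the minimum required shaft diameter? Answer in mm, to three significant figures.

Allowable shear stress τ_allow = 97.8/2.3 = 42.52 MPa.
For a solid shaft τ = 16T/(πd³), so d³ = 16T/(π τ_allow) = 16×9110000/(π×42.52) = 1.091×10^6 mm³.
d = (1.091×10^6)^(1/3) = 102.9 mm.

d = 103 mm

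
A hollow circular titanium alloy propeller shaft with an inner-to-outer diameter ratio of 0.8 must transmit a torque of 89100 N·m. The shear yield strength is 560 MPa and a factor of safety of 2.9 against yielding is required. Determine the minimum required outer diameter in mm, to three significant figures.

d_o = 158 mm

τ_allow = 560/2.9 = 193.1 MPa.
For a hollow shaft τ = 16T/[πd_o³(1−k⁴)] with k = 0.8, so 1−k⁴ = 0.5904.
d_o³ = 16T/[π τ_allow (1−k⁴)] = 16×8.9100×10^7/(π×193.1×0.5904) = 3.980×10^6 mm³.
d_o = 158.5 mm.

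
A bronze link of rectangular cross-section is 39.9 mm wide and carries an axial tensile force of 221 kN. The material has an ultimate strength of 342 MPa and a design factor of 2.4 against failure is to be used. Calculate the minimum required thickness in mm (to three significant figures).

t = 38.9 mm

σ_allow = 342/2.4 = 142.5 MPa.
Required area A = F/σ_allow = 221000/142.5 = 1551 mm².
t = A/w = 1551/39.9 = 38.87 mm.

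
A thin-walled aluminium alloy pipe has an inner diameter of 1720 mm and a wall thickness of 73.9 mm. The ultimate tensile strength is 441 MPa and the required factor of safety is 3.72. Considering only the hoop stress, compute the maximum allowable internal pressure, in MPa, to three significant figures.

σ_allow = 441/3.72 = 118.5 MPa.
σ_h = pD/(2t) → p_allow = 2σ_allow t/D = 2×118.5×73.9/1720 = 10.19 MPa.

p_allow = 10.2 MPa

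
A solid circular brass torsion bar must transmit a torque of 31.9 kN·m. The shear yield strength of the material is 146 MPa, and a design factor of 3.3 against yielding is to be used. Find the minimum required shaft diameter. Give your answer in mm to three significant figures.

d = 154 mm

Allowable shear stress τ_allow = 146/3.3 = 44.24 MPa.
For a solid shaft τ = 16T/(πd³), so d³ = 16T/(π τ_allow) = 16×3.1900×10^7/(π×44.24) = 3.672×10^6 mm³.
d = (3.672×10^6)^(1/3) = 154.3 mm.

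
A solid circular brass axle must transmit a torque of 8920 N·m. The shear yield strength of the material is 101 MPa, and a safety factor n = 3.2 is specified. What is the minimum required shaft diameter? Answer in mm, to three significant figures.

Allowable shear stress τ_allow = 101/3.2 = 31.56 MPa.
For a solid shaft τ = 16T/(πd³), so d³ = 16T/(π τ_allow) = 16×8920000/(π×31.56) = 1.439×10^6 mm³.
d = (1.439×10^6)^(1/3) = 112.9 mm.

d = 113 mm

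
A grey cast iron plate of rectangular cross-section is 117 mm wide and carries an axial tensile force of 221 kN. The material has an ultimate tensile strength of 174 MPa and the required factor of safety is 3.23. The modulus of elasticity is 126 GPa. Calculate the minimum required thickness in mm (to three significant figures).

t = 35.1 mm

σ_allow = 174/3.23 = 53.87 MPa.
Required area A = F/σ_allow = 221000/53.87 = 4102 mm².
t = A/w = 4102/117 = 35.06 mm.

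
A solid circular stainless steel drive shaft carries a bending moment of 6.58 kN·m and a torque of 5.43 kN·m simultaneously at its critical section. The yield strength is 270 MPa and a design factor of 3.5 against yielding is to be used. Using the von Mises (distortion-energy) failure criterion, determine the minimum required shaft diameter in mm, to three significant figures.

d = 102 mm

σ_allow = σ_y/n = 270/3.5 = 77.14 MPa.
For a solid shaft σ_b = 32M/(πd³) and τ = 16T/(πd³), so the von Mises stress is σ' = (16/πd³)·√(4M²+3T²).
√(4M²+3T²) = √(4×(6.580×10^6)² + 3×(5.430×10^6)²) = 1.618×10^7 N·mm.
d³ = 16×1.618×10^7/(π×77.14) = 1.068×10^6 mm³.
d = 102.2 mm.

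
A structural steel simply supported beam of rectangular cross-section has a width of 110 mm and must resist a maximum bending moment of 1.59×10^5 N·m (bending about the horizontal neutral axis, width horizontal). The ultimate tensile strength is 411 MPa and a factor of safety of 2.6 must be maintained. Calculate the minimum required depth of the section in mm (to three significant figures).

σ_allow = 411/2.6 = 158.1 MPa.
For a rectangular section σ = 6M/(bh²), so h² = 6M/(b σ_allow) = 6×1.5900×10^8/(110×158.1) = 54860 mm².
h = 234.2 mm.

h = 234 mm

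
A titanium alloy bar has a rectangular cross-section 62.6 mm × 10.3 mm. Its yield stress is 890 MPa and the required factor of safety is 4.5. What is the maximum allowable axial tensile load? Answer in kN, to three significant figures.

σ_allow = 890/4.5 = 197.8 MPa.
A = 62.6×10.3 = 644.8 mm².
F_allow = σ_allow × A = 197.8×644.8 = 127500 N.

F_allow = 128 kN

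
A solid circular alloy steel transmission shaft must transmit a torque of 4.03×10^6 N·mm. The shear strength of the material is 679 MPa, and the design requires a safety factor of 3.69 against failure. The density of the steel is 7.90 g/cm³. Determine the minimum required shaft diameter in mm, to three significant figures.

d = 48.1 mm

Allowable shear stress τ_allow = 679/3.69 = 184.0 MPa.
For a solid shaft τ = 16T/(πd³), so d³ = 16T/(π τ_allow) = 16×4030000/(π×184.0) = 111500 mm³.
d = (111500)^(1/3) = 48.14 mm.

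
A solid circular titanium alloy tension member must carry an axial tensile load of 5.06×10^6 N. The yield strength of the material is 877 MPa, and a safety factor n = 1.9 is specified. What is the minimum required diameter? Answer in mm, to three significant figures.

Allowable stress σ_allow = 877/1.9 = 461.6 MPa.
Required area A = F/σ_allow = 5060000/461.6 = 10960 mm².
A = πd²/4 → d = √(4A/π) = 118.1 mm.

d = 118 mm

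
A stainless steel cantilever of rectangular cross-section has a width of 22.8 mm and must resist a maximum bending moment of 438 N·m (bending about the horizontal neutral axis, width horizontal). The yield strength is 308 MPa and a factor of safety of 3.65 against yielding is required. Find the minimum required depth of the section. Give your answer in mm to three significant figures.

h = 37.0 mm

σ_allow = 308/3.65 = 84.38 MPa.
For a rectangular section σ = 6M/(bh²), so h² = 6M/(b σ_allow) = 6×438000/(22.8×84.38) = 1366 mm².
h = 36.96 mm.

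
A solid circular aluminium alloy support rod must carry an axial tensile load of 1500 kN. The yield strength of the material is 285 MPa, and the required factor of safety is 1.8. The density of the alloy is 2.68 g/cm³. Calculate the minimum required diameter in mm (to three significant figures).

Allowable stress σ_allow = 285/1.8 = 158.3 MPa.
Required area A = F/σ_allow = 1500000/158.3 = 9474 mm².
A = πd²/4 → d = √(4A/π) = 109.8 mm.

d = 110 mm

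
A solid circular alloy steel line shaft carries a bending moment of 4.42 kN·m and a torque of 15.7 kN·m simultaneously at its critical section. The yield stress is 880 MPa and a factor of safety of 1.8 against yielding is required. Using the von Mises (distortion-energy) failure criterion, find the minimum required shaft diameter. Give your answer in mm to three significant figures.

σ_allow = σ_y/n = 880/1.8 = 488.9 MPa.
For a solid shaft σ_b = 32M/(πd³) and τ = 16T/(πd³), so the von Mises stress is σ' = (16/πd³)·√(4M²+3T²).
√(4M²+3T²) = √(4×(4.420×10^6)² + 3×(1.570×10^7)²) = 2.859×10^7 N·mm.
d³ = 16×2.859×10^7/(π×488.9) = 297900 mm³.
d = 66.78 mm.

d = 66.8 mm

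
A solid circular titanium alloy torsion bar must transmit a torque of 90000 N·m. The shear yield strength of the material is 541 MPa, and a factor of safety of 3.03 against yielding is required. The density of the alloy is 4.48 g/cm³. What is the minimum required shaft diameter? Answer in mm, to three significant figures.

d = 137 mm

Allowable shear stress τ_allow = 541/3.03 = 178.5 MPa.
For a solid shaft τ = 16T/(πd³), so d³ = 16T/(π τ_allow) = 16×9.0000×10^7/(π×178.5) = 2.567×10^6 mm³.
d = (2.567×10^6)^(1/3) = 136.9 mm.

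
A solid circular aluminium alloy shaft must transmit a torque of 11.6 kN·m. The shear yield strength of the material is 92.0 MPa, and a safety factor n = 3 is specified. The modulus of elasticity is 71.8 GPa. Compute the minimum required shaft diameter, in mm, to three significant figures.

d = 124 mm

Allowable shear stress τ_allow = 92.0/3 = 30.67 MPa.
For a solid shaft τ = 16T/(πd³), so d³ = 16T/(π τ_allow) = 16×1.1600×10^7/(π×30.67) = 1.926×10^6 mm³.
d = (1.926×10^6)^(1/3) = 124.4 mm.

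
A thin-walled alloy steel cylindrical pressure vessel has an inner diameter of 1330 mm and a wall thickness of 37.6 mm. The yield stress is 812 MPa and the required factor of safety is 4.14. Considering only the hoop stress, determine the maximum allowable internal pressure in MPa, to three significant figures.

σ_allow = 812/4.14 = 196.1 MPa.
σ_h = pD/(2t) → p_allow = 2σ_allow t/D = 2×196.1×37.6/1330 = 11.09 MPa.

p_allow = 11.1 MPa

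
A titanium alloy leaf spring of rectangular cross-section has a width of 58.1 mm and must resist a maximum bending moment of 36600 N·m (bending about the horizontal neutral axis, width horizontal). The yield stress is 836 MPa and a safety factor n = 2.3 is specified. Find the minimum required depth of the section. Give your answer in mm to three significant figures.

h = 102 mm

σ_allow = 836/2.3 = 363.5 MPa.
For a rectangular section σ = 6M/(bh²), so h² = 6M/(b σ_allow) = 6×3.6600×10^7/(58.1×363.5) = 10400 mm².
h = 102.0 mm.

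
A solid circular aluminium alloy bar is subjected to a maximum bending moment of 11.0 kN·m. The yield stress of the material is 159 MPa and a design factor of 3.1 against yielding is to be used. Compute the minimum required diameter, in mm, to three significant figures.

d = 130 mm

σ_allow = 159/3.1 = 51.29 MPa.
For a solid circular section σ = 32M/(πd³), so d³ = 32M/(π σ_allow) = 32×1.1000×10^7/(π×51.29) = 2.185×10^6 mm³.
d = 129.8 mm.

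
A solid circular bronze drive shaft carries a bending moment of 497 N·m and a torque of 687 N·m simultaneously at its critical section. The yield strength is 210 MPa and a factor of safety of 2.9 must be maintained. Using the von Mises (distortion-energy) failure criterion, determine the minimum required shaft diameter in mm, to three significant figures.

d = 47.8 mm

σ_allow = σ_y/n = 210/2.9 = 72.41 MPa.
For a solid shaft σ_b = 32M/(πd³) and τ = 16T/(πd³), so the von Mises stress is σ' = (16/πd³)·√(4M²+3T²).
√(4M²+3T²) = √(4×(497000)² + 3×(687000)²) = 1.550×10^6 N·mm.
d³ = 16×1.550×10^6/(π×72.41) = 109000 mm³.
d = 47.78 mm.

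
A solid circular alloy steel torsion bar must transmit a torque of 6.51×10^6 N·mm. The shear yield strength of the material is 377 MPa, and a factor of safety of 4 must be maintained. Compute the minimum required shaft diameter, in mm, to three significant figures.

d = 70.6 mm

Allowable shear stress τ_allow = 377/4 = 94.25 MPa.
For a solid shaft τ = 16T/(πd³), so d³ = 16T/(π τ_allow) = 16×6510000/(π×94.25) = 351800 mm³.
d = (351800)^(1/3) = 70.59 mm.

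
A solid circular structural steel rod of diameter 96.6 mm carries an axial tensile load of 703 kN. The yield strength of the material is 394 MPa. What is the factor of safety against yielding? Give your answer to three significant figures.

n = 4.11

A = πd²/4 = 7329 mm².
σ = F/A = 703000/7329 = 95.92 MPa.
n = 394/95.92 = 4.108.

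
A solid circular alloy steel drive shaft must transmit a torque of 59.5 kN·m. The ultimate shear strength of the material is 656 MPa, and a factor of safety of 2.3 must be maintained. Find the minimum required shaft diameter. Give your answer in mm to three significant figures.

d = 102 mm

Allowable shear stress τ_allow = 656/2.3 = 285.2 MPa.
For a solid shaft τ = 16T/(πd³), so d³ = 16T/(π τ_allow) = 16×5.9500×10^7/(π×285.2) = 1.062×10^6 mm³.
d = (1.062×10^6)^(1/3) = 102.0 mm.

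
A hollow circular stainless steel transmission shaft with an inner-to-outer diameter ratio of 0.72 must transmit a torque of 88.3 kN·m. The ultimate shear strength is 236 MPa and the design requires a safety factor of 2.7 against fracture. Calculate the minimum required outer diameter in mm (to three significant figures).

τ_allow = 236/2.7 = 87.41 MPa.
For a hollow shaft τ = 16T/[πd_o³(1−k⁴)] with k = 0.72, so 1−k⁴ = 0.7313.
d_o³ = 16T/[π τ_allow (1−k⁴)] = 16×8.8300×10^7/(π×87.41×0.7313) = 7.036×10^6 mm³.
d_o = 191.6 mm.

d_o = 192 mm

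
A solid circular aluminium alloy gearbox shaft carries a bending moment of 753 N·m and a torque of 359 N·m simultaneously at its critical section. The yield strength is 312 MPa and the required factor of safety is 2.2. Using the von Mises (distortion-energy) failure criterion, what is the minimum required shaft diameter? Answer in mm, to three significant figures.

σ_allow = σ_y/n = 312/2.2 = 141.8 MPa.
For a solid shaft σ_b = 32M/(πd³) and τ = 16T/(πd³), so the von Mises stress is σ' = (16/πd³)·√(4M²+3T²).
√(4M²+3T²) = √(4×(753000)² + 3×(359000)²) = 1.629×10^6 N·mm.
d³ = 16×1.629×10^6/(π×141.8) = 58510 mm³.
d = 38.82 mm.

d = 38.8 mm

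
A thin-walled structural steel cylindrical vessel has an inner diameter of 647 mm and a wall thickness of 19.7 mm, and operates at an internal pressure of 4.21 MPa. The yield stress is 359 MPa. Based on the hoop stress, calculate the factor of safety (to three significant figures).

n = 5.19

σ_h = pD/(2t) = 4.21×647/(2×19.7) = 69.13 MPa.
n = 359/69.13 = 5.193.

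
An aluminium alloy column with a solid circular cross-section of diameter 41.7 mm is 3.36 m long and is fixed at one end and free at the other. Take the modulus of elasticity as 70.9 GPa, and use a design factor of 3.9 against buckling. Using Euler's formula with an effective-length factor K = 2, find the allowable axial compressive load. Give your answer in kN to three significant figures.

P_allow = 0.590 kN

I = πd⁴/64 = π×41.7⁴/64 = 148400 mm⁴.
Effective length L_e = KL = 2×3.36 m = 6720 mm.
Euler critical load P_cr = π²EI/L_e² = π²×70900×148400/6720² = 2300 N.
P_allow = P_cr/n = 2300/3.9 = 589.7 N.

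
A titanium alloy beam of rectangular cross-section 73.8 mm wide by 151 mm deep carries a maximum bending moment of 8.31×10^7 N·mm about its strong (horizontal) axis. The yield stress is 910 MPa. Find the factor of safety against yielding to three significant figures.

Section modulus S = bh²/6 = 73.8×151²/6 = 280500 mm³.
σ = M/S = 8.3100×10^7/280500 = 296.3 MPa.
n = 910/296.3 = 3.071.

n = 3.07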